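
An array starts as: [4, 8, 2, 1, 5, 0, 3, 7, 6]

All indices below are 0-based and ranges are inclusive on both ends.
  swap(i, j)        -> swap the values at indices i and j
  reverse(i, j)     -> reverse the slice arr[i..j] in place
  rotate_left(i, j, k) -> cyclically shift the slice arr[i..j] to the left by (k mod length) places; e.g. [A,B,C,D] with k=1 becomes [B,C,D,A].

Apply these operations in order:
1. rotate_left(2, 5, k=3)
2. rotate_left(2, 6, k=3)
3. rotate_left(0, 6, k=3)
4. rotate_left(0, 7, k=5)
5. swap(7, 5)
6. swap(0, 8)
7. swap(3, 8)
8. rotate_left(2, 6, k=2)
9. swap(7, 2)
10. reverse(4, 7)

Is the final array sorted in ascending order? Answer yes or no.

Answer: no

Derivation:
After 1 (rotate_left(2, 5, k=3)): [4, 8, 0, 2, 1, 5, 3, 7, 6]
After 2 (rotate_left(2, 6, k=3)): [4, 8, 5, 3, 0, 2, 1, 7, 6]
After 3 (rotate_left(0, 6, k=3)): [3, 0, 2, 1, 4, 8, 5, 7, 6]
After 4 (rotate_left(0, 7, k=5)): [8, 5, 7, 3, 0, 2, 1, 4, 6]
After 5 (swap(7, 5)): [8, 5, 7, 3, 0, 4, 1, 2, 6]
After 6 (swap(0, 8)): [6, 5, 7, 3, 0, 4, 1, 2, 8]
After 7 (swap(3, 8)): [6, 5, 7, 8, 0, 4, 1, 2, 3]
After 8 (rotate_left(2, 6, k=2)): [6, 5, 0, 4, 1, 7, 8, 2, 3]
After 9 (swap(7, 2)): [6, 5, 2, 4, 1, 7, 8, 0, 3]
After 10 (reverse(4, 7)): [6, 5, 2, 4, 0, 8, 7, 1, 3]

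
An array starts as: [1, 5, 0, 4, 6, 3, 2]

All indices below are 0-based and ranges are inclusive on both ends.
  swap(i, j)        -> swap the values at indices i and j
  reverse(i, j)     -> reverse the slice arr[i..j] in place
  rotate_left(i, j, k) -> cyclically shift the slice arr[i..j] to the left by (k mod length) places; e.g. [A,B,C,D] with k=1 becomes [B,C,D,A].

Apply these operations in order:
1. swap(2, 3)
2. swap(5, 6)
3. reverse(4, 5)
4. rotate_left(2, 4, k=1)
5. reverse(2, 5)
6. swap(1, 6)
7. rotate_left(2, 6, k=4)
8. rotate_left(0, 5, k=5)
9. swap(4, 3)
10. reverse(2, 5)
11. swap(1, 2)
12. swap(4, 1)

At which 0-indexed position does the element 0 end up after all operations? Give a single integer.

Answer: 6

Derivation:
After 1 (swap(2, 3)): [1, 5, 4, 0, 6, 3, 2]
After 2 (swap(5, 6)): [1, 5, 4, 0, 6, 2, 3]
After 3 (reverse(4, 5)): [1, 5, 4, 0, 2, 6, 3]
After 4 (rotate_left(2, 4, k=1)): [1, 5, 0, 2, 4, 6, 3]
After 5 (reverse(2, 5)): [1, 5, 6, 4, 2, 0, 3]
After 6 (swap(1, 6)): [1, 3, 6, 4, 2, 0, 5]
After 7 (rotate_left(2, 6, k=4)): [1, 3, 5, 6, 4, 2, 0]
After 8 (rotate_left(0, 5, k=5)): [2, 1, 3, 5, 6, 4, 0]
After 9 (swap(4, 3)): [2, 1, 3, 6, 5, 4, 0]
After 10 (reverse(2, 5)): [2, 1, 4, 5, 6, 3, 0]
After 11 (swap(1, 2)): [2, 4, 1, 5, 6, 3, 0]
After 12 (swap(4, 1)): [2, 6, 1, 5, 4, 3, 0]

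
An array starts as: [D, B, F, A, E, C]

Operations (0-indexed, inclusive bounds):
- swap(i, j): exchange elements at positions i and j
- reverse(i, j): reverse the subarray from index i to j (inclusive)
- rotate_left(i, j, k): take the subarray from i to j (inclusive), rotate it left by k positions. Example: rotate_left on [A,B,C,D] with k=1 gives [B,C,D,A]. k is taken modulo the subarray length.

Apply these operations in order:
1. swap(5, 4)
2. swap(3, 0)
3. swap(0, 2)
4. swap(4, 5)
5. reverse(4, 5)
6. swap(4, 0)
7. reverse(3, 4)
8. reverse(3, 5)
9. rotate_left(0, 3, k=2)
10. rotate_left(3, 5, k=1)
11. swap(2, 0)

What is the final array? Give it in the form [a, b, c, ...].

After 1 (swap(5, 4)): [D, B, F, A, C, E]
After 2 (swap(3, 0)): [A, B, F, D, C, E]
After 3 (swap(0, 2)): [F, B, A, D, C, E]
After 4 (swap(4, 5)): [F, B, A, D, E, C]
After 5 (reverse(4, 5)): [F, B, A, D, C, E]
After 6 (swap(4, 0)): [C, B, A, D, F, E]
After 7 (reverse(3, 4)): [C, B, A, F, D, E]
After 8 (reverse(3, 5)): [C, B, A, E, D, F]
After 9 (rotate_left(0, 3, k=2)): [A, E, C, B, D, F]
After 10 (rotate_left(3, 5, k=1)): [A, E, C, D, F, B]
After 11 (swap(2, 0)): [C, E, A, D, F, B]

Answer: [C, E, A, D, F, B]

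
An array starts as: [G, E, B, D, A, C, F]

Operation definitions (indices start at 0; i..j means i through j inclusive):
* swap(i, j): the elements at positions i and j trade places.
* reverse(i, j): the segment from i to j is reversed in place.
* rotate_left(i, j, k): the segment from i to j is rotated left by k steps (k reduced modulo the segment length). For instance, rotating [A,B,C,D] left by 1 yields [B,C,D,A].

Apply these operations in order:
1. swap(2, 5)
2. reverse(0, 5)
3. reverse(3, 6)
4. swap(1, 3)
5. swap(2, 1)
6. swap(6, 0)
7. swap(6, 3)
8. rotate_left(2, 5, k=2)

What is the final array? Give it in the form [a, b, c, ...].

Answer: [C, D, G, E, F, B, A]

Derivation:
After 1 (swap(2, 5)): [G, E, C, D, A, B, F]
After 2 (reverse(0, 5)): [B, A, D, C, E, G, F]
After 3 (reverse(3, 6)): [B, A, D, F, G, E, C]
After 4 (swap(1, 3)): [B, F, D, A, G, E, C]
After 5 (swap(2, 1)): [B, D, F, A, G, E, C]
After 6 (swap(6, 0)): [C, D, F, A, G, E, B]
After 7 (swap(6, 3)): [C, D, F, B, G, E, A]
After 8 (rotate_left(2, 5, k=2)): [C, D, G, E, F, B, A]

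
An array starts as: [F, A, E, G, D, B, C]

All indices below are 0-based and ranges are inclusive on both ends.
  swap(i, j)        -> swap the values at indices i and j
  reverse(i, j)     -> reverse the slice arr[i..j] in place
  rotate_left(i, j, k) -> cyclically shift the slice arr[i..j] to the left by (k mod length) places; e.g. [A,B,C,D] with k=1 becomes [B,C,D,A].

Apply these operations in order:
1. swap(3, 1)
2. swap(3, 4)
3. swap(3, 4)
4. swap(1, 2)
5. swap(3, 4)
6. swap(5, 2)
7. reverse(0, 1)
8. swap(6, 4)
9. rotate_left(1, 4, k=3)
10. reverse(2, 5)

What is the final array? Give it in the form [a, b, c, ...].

After 1 (swap(3, 1)): [F, G, E, A, D, B, C]
After 2 (swap(3, 4)): [F, G, E, D, A, B, C]
After 3 (swap(3, 4)): [F, G, E, A, D, B, C]
After 4 (swap(1, 2)): [F, E, G, A, D, B, C]
After 5 (swap(3, 4)): [F, E, G, D, A, B, C]
After 6 (swap(5, 2)): [F, E, B, D, A, G, C]
After 7 (reverse(0, 1)): [E, F, B, D, A, G, C]
After 8 (swap(6, 4)): [E, F, B, D, C, G, A]
After 9 (rotate_left(1, 4, k=3)): [E, C, F, B, D, G, A]
After 10 (reverse(2, 5)): [E, C, G, D, B, F, A]

Answer: [E, C, G, D, B, F, A]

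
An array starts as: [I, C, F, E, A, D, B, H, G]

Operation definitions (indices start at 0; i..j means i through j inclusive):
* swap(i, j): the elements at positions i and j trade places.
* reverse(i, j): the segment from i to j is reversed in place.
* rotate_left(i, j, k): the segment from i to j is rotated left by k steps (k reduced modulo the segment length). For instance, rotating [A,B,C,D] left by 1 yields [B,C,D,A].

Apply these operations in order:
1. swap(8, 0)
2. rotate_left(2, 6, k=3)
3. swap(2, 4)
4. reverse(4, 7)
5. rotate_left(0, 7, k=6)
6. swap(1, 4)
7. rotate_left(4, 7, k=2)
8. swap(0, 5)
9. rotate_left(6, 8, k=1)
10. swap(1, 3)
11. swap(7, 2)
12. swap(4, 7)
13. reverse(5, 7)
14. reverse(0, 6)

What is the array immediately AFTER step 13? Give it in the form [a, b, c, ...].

After 1 (swap(8, 0)): [G, C, F, E, A, D, B, H, I]
After 2 (rotate_left(2, 6, k=3)): [G, C, D, B, F, E, A, H, I]
After 3 (swap(2, 4)): [G, C, F, B, D, E, A, H, I]
After 4 (reverse(4, 7)): [G, C, F, B, H, A, E, D, I]
After 5 (rotate_left(0, 7, k=6)): [E, D, G, C, F, B, H, A, I]
After 6 (swap(1, 4)): [E, F, G, C, D, B, H, A, I]
After 7 (rotate_left(4, 7, k=2)): [E, F, G, C, H, A, D, B, I]
After 8 (swap(0, 5)): [A, F, G, C, H, E, D, B, I]
After 9 (rotate_left(6, 8, k=1)): [A, F, G, C, H, E, B, I, D]
After 10 (swap(1, 3)): [A, C, G, F, H, E, B, I, D]
After 11 (swap(7, 2)): [A, C, I, F, H, E, B, G, D]
After 12 (swap(4, 7)): [A, C, I, F, G, E, B, H, D]
After 13 (reverse(5, 7)): [A, C, I, F, G, H, B, E, D]

Answer: [A, C, I, F, G, H, B, E, D]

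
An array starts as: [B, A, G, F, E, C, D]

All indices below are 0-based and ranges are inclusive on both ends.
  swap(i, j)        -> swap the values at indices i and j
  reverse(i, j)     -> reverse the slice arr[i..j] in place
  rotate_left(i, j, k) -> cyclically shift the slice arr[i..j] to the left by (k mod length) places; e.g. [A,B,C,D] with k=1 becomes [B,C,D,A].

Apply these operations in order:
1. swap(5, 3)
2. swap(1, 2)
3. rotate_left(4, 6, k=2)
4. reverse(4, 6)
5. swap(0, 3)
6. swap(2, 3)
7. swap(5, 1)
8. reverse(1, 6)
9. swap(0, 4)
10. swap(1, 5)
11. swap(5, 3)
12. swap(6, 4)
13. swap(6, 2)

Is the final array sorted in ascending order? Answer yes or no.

After 1 (swap(5, 3)): [B, A, G, C, E, F, D]
After 2 (swap(1, 2)): [B, G, A, C, E, F, D]
After 3 (rotate_left(4, 6, k=2)): [B, G, A, C, D, E, F]
After 4 (reverse(4, 6)): [B, G, A, C, F, E, D]
After 5 (swap(0, 3)): [C, G, A, B, F, E, D]
After 6 (swap(2, 3)): [C, G, B, A, F, E, D]
After 7 (swap(5, 1)): [C, E, B, A, F, G, D]
After 8 (reverse(1, 6)): [C, D, G, F, A, B, E]
After 9 (swap(0, 4)): [A, D, G, F, C, B, E]
After 10 (swap(1, 5)): [A, B, G, F, C, D, E]
After 11 (swap(5, 3)): [A, B, G, D, C, F, E]
After 12 (swap(6, 4)): [A, B, G, D, E, F, C]
After 13 (swap(6, 2)): [A, B, C, D, E, F, G]

Answer: yes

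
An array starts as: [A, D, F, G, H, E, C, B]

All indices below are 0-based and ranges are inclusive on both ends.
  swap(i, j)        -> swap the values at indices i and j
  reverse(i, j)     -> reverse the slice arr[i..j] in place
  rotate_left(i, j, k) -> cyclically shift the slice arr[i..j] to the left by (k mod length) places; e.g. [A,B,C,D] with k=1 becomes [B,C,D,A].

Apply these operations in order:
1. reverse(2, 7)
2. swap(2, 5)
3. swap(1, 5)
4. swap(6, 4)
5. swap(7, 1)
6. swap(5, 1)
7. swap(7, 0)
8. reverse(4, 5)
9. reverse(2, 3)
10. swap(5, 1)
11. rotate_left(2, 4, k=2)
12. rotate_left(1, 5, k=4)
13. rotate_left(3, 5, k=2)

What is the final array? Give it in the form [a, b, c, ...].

After 1 (reverse(2, 7)): [A, D, B, C, E, H, G, F]
After 2 (swap(2, 5)): [A, D, H, C, E, B, G, F]
After 3 (swap(1, 5)): [A, B, H, C, E, D, G, F]
After 4 (swap(6, 4)): [A, B, H, C, G, D, E, F]
After 5 (swap(7, 1)): [A, F, H, C, G, D, E, B]
After 6 (swap(5, 1)): [A, D, H, C, G, F, E, B]
After 7 (swap(7, 0)): [B, D, H, C, G, F, E, A]
After 8 (reverse(4, 5)): [B, D, H, C, F, G, E, A]
After 9 (reverse(2, 3)): [B, D, C, H, F, G, E, A]
After 10 (swap(5, 1)): [B, G, C, H, F, D, E, A]
After 11 (rotate_left(2, 4, k=2)): [B, G, F, C, H, D, E, A]
After 12 (rotate_left(1, 5, k=4)): [B, D, G, F, C, H, E, A]
After 13 (rotate_left(3, 5, k=2)): [B, D, G, H, F, C, E, A]

Answer: [B, D, G, H, F, C, E, A]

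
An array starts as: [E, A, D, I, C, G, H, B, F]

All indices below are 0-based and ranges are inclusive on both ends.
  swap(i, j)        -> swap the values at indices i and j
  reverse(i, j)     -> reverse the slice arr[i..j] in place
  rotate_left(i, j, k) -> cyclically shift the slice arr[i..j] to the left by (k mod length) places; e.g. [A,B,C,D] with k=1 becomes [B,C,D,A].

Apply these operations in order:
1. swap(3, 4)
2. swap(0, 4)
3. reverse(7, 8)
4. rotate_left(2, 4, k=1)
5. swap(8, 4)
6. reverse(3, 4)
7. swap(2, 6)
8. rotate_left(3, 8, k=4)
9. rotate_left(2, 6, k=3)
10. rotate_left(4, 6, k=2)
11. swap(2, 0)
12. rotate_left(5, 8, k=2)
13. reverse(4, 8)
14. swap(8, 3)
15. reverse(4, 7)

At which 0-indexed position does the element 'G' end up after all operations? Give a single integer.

After 1 (swap(3, 4)): [E, A, D, C, I, G, H, B, F]
After 2 (swap(0, 4)): [I, A, D, C, E, G, H, B, F]
After 3 (reverse(7, 8)): [I, A, D, C, E, G, H, F, B]
After 4 (rotate_left(2, 4, k=1)): [I, A, C, E, D, G, H, F, B]
After 5 (swap(8, 4)): [I, A, C, E, B, G, H, F, D]
After 6 (reverse(3, 4)): [I, A, C, B, E, G, H, F, D]
After 7 (swap(2, 6)): [I, A, H, B, E, G, C, F, D]
After 8 (rotate_left(3, 8, k=4)): [I, A, H, F, D, B, E, G, C]
After 9 (rotate_left(2, 6, k=3)): [I, A, B, E, H, F, D, G, C]
After 10 (rotate_left(4, 6, k=2)): [I, A, B, E, D, H, F, G, C]
After 11 (swap(2, 0)): [B, A, I, E, D, H, F, G, C]
After 12 (rotate_left(5, 8, k=2)): [B, A, I, E, D, G, C, H, F]
After 13 (reverse(4, 8)): [B, A, I, E, F, H, C, G, D]
After 14 (swap(8, 3)): [B, A, I, D, F, H, C, G, E]
After 15 (reverse(4, 7)): [B, A, I, D, G, C, H, F, E]

Answer: 4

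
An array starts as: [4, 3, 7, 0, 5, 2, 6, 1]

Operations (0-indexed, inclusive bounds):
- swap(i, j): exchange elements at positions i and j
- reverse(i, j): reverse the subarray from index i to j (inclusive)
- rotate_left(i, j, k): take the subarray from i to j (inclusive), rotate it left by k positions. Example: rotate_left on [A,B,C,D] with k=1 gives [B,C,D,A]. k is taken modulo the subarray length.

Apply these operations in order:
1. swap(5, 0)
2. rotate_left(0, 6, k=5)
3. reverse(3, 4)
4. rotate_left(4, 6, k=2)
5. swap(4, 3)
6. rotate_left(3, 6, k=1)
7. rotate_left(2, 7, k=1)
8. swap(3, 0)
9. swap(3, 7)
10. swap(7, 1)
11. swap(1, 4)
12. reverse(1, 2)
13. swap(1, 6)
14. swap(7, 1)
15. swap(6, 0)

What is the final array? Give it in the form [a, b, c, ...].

Answer: [7, 6, 0, 2, 4, 5, 3, 1]

Derivation:
After 1 (swap(5, 0)): [2, 3, 7, 0, 5, 4, 6, 1]
After 2 (rotate_left(0, 6, k=5)): [4, 6, 2, 3, 7, 0, 5, 1]
After 3 (reverse(3, 4)): [4, 6, 2, 7, 3, 0, 5, 1]
After 4 (rotate_left(4, 6, k=2)): [4, 6, 2, 7, 5, 3, 0, 1]
After 5 (swap(4, 3)): [4, 6, 2, 5, 7, 3, 0, 1]
After 6 (rotate_left(3, 6, k=1)): [4, 6, 2, 7, 3, 0, 5, 1]
After 7 (rotate_left(2, 7, k=1)): [4, 6, 7, 3, 0, 5, 1, 2]
After 8 (swap(3, 0)): [3, 6, 7, 4, 0, 5, 1, 2]
After 9 (swap(3, 7)): [3, 6, 7, 2, 0, 5, 1, 4]
After 10 (swap(7, 1)): [3, 4, 7, 2, 0, 5, 1, 6]
After 11 (swap(1, 4)): [3, 0, 7, 2, 4, 5, 1, 6]
After 12 (reverse(1, 2)): [3, 7, 0, 2, 4, 5, 1, 6]
After 13 (swap(1, 6)): [3, 1, 0, 2, 4, 5, 7, 6]
After 14 (swap(7, 1)): [3, 6, 0, 2, 4, 5, 7, 1]
After 15 (swap(6, 0)): [7, 6, 0, 2, 4, 5, 3, 1]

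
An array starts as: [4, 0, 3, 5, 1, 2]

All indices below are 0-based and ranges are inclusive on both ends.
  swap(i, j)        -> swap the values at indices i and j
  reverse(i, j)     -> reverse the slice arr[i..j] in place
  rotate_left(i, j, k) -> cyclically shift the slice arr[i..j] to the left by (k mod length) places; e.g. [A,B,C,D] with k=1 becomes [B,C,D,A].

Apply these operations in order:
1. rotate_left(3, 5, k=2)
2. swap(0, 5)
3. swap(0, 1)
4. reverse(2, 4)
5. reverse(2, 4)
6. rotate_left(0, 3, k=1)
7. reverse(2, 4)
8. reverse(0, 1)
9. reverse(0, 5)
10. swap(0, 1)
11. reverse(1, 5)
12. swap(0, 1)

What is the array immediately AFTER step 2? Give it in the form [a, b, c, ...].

After 1 (rotate_left(3, 5, k=2)): [4, 0, 3, 2, 5, 1]
After 2 (swap(0, 5)): [1, 0, 3, 2, 5, 4]

Answer: [1, 0, 3, 2, 5, 4]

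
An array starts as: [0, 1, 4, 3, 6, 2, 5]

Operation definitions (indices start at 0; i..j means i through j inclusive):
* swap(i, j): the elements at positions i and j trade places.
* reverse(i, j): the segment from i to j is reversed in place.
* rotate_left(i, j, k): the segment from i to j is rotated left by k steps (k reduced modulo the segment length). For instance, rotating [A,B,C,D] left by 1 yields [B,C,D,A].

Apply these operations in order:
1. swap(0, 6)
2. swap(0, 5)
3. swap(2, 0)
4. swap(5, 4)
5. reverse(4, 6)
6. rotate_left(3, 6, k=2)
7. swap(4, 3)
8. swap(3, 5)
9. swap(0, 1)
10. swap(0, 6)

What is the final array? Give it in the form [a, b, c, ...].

Answer: [0, 4, 2, 3, 6, 5, 1]

Derivation:
After 1 (swap(0, 6)): [5, 1, 4, 3, 6, 2, 0]
After 2 (swap(0, 5)): [2, 1, 4, 3, 6, 5, 0]
After 3 (swap(2, 0)): [4, 1, 2, 3, 6, 5, 0]
After 4 (swap(5, 4)): [4, 1, 2, 3, 5, 6, 0]
After 5 (reverse(4, 6)): [4, 1, 2, 3, 0, 6, 5]
After 6 (rotate_left(3, 6, k=2)): [4, 1, 2, 6, 5, 3, 0]
After 7 (swap(4, 3)): [4, 1, 2, 5, 6, 3, 0]
After 8 (swap(3, 5)): [4, 1, 2, 3, 6, 5, 0]
After 9 (swap(0, 1)): [1, 4, 2, 3, 6, 5, 0]
After 10 (swap(0, 6)): [0, 4, 2, 3, 6, 5, 1]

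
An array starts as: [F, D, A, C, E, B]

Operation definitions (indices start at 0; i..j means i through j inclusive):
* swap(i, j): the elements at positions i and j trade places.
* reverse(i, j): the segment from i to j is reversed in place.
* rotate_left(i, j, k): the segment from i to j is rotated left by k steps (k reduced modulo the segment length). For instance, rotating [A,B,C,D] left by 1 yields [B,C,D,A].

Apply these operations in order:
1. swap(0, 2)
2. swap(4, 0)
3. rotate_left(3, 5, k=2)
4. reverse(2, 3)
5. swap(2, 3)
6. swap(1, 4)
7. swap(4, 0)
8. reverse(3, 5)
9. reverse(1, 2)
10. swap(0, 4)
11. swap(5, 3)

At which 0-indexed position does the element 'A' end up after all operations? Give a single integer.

After 1 (swap(0, 2)): [A, D, F, C, E, B]
After 2 (swap(4, 0)): [E, D, F, C, A, B]
After 3 (rotate_left(3, 5, k=2)): [E, D, F, B, C, A]
After 4 (reverse(2, 3)): [E, D, B, F, C, A]
After 5 (swap(2, 3)): [E, D, F, B, C, A]
After 6 (swap(1, 4)): [E, C, F, B, D, A]
After 7 (swap(4, 0)): [D, C, F, B, E, A]
After 8 (reverse(3, 5)): [D, C, F, A, E, B]
After 9 (reverse(1, 2)): [D, F, C, A, E, B]
After 10 (swap(0, 4)): [E, F, C, A, D, B]
After 11 (swap(5, 3)): [E, F, C, B, D, A]

Answer: 5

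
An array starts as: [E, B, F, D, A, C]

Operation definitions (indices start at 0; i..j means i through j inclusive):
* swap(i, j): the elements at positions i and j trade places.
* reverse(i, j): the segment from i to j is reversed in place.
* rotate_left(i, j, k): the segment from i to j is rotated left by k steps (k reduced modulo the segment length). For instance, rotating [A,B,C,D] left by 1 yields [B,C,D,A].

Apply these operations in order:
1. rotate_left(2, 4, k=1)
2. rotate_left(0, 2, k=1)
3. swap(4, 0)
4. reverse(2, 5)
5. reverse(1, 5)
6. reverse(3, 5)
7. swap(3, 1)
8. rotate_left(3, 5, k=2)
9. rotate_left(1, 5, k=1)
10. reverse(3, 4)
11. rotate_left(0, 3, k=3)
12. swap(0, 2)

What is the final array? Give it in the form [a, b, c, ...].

After 1 (rotate_left(2, 4, k=1)): [E, B, D, A, F, C]
After 2 (rotate_left(0, 2, k=1)): [B, D, E, A, F, C]
After 3 (swap(4, 0)): [F, D, E, A, B, C]
After 4 (reverse(2, 5)): [F, D, C, B, A, E]
After 5 (reverse(1, 5)): [F, E, A, B, C, D]
After 6 (reverse(3, 5)): [F, E, A, D, C, B]
After 7 (swap(3, 1)): [F, D, A, E, C, B]
After 8 (rotate_left(3, 5, k=2)): [F, D, A, B, E, C]
After 9 (rotate_left(1, 5, k=1)): [F, A, B, E, C, D]
After 10 (reverse(3, 4)): [F, A, B, C, E, D]
After 11 (rotate_left(0, 3, k=3)): [C, F, A, B, E, D]
After 12 (swap(0, 2)): [A, F, C, B, E, D]

Answer: [A, F, C, B, E, D]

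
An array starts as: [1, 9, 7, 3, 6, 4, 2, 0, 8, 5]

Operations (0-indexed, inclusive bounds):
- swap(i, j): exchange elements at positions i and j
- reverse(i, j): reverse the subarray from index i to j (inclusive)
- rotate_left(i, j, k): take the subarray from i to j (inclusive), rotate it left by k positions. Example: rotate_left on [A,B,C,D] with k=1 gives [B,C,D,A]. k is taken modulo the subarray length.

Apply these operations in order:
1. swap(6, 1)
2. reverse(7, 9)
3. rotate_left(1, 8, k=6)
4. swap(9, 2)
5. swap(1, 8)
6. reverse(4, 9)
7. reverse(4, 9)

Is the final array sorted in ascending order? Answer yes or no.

After 1 (swap(6, 1)): [1, 2, 7, 3, 6, 4, 9, 0, 8, 5]
After 2 (reverse(7, 9)): [1, 2, 7, 3, 6, 4, 9, 5, 8, 0]
After 3 (rotate_left(1, 8, k=6)): [1, 5, 8, 2, 7, 3, 6, 4, 9, 0]
After 4 (swap(9, 2)): [1, 5, 0, 2, 7, 3, 6, 4, 9, 8]
After 5 (swap(1, 8)): [1, 9, 0, 2, 7, 3, 6, 4, 5, 8]
After 6 (reverse(4, 9)): [1, 9, 0, 2, 8, 5, 4, 6, 3, 7]
After 7 (reverse(4, 9)): [1, 9, 0, 2, 7, 3, 6, 4, 5, 8]

Answer: no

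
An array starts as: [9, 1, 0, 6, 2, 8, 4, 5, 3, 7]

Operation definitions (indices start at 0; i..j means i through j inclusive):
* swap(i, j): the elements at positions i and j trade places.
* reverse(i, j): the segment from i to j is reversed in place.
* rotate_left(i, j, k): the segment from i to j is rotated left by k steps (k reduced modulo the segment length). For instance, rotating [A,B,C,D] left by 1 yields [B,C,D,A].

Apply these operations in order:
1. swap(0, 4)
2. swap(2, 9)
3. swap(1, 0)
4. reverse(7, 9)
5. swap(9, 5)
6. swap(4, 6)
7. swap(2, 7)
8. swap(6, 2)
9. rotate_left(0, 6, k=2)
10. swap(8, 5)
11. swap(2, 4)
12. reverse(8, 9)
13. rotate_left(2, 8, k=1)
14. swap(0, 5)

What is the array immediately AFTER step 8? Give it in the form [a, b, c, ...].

After 1 (swap(0, 4)): [2, 1, 0, 6, 9, 8, 4, 5, 3, 7]
After 2 (swap(2, 9)): [2, 1, 7, 6, 9, 8, 4, 5, 3, 0]
After 3 (swap(1, 0)): [1, 2, 7, 6, 9, 8, 4, 5, 3, 0]
After 4 (reverse(7, 9)): [1, 2, 7, 6, 9, 8, 4, 0, 3, 5]
After 5 (swap(9, 5)): [1, 2, 7, 6, 9, 5, 4, 0, 3, 8]
After 6 (swap(4, 6)): [1, 2, 7, 6, 4, 5, 9, 0, 3, 8]
After 7 (swap(2, 7)): [1, 2, 0, 6, 4, 5, 9, 7, 3, 8]
After 8 (swap(6, 2)): [1, 2, 9, 6, 4, 5, 0, 7, 3, 8]

Answer: [1, 2, 9, 6, 4, 5, 0, 7, 3, 8]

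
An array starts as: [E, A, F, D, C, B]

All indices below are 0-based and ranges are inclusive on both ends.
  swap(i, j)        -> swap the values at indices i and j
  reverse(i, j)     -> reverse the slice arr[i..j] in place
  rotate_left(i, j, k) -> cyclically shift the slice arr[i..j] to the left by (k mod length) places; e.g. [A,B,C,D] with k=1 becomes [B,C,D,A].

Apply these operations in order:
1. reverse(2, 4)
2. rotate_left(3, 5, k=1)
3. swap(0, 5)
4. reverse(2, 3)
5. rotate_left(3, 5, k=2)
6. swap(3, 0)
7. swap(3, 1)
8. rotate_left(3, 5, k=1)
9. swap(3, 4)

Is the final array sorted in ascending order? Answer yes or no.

After 1 (reverse(2, 4)): [E, A, C, D, F, B]
After 2 (rotate_left(3, 5, k=1)): [E, A, C, F, B, D]
After 3 (swap(0, 5)): [D, A, C, F, B, E]
After 4 (reverse(2, 3)): [D, A, F, C, B, E]
After 5 (rotate_left(3, 5, k=2)): [D, A, F, E, C, B]
After 6 (swap(3, 0)): [E, A, F, D, C, B]
After 7 (swap(3, 1)): [E, D, F, A, C, B]
After 8 (rotate_left(3, 5, k=1)): [E, D, F, C, B, A]
After 9 (swap(3, 4)): [E, D, F, B, C, A]

Answer: no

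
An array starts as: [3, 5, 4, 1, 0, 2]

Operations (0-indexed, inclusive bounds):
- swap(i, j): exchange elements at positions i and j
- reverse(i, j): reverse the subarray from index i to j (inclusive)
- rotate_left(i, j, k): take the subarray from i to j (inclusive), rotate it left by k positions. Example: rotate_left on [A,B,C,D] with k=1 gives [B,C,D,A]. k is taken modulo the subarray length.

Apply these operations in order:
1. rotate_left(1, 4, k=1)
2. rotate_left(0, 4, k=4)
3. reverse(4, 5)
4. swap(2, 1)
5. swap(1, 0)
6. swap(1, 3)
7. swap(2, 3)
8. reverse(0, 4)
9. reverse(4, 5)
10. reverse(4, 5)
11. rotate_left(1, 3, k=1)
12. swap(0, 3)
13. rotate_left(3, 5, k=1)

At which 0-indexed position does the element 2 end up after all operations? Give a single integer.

After 1 (rotate_left(1, 4, k=1)): [3, 4, 1, 0, 5, 2]
After 2 (rotate_left(0, 4, k=4)): [5, 3, 4, 1, 0, 2]
After 3 (reverse(4, 5)): [5, 3, 4, 1, 2, 0]
After 4 (swap(2, 1)): [5, 4, 3, 1, 2, 0]
After 5 (swap(1, 0)): [4, 5, 3, 1, 2, 0]
After 6 (swap(1, 3)): [4, 1, 3, 5, 2, 0]
After 7 (swap(2, 3)): [4, 1, 5, 3, 2, 0]
After 8 (reverse(0, 4)): [2, 3, 5, 1, 4, 0]
After 9 (reverse(4, 5)): [2, 3, 5, 1, 0, 4]
After 10 (reverse(4, 5)): [2, 3, 5, 1, 4, 0]
After 11 (rotate_left(1, 3, k=1)): [2, 5, 1, 3, 4, 0]
After 12 (swap(0, 3)): [3, 5, 1, 2, 4, 0]
After 13 (rotate_left(3, 5, k=1)): [3, 5, 1, 4, 0, 2]

Answer: 5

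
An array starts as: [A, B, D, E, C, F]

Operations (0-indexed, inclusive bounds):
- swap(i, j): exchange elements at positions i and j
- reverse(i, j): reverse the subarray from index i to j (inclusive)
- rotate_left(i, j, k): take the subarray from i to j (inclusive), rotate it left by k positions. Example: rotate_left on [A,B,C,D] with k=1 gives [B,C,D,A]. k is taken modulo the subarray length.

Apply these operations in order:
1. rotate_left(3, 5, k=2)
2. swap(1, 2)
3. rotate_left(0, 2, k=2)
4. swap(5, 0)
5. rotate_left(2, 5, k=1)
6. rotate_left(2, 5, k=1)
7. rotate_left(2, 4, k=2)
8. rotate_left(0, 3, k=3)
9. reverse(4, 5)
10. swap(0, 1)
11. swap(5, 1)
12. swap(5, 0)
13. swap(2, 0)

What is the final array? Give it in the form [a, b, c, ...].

After 1 (rotate_left(3, 5, k=2)): [A, B, D, F, E, C]
After 2 (swap(1, 2)): [A, D, B, F, E, C]
After 3 (rotate_left(0, 2, k=2)): [B, A, D, F, E, C]
After 4 (swap(5, 0)): [C, A, D, F, E, B]
After 5 (rotate_left(2, 5, k=1)): [C, A, F, E, B, D]
After 6 (rotate_left(2, 5, k=1)): [C, A, E, B, D, F]
After 7 (rotate_left(2, 4, k=2)): [C, A, D, E, B, F]
After 8 (rotate_left(0, 3, k=3)): [E, C, A, D, B, F]
After 9 (reverse(4, 5)): [E, C, A, D, F, B]
After 10 (swap(0, 1)): [C, E, A, D, F, B]
After 11 (swap(5, 1)): [C, B, A, D, F, E]
After 12 (swap(5, 0)): [E, B, A, D, F, C]
After 13 (swap(2, 0)): [A, B, E, D, F, C]

Answer: [A, B, E, D, F, C]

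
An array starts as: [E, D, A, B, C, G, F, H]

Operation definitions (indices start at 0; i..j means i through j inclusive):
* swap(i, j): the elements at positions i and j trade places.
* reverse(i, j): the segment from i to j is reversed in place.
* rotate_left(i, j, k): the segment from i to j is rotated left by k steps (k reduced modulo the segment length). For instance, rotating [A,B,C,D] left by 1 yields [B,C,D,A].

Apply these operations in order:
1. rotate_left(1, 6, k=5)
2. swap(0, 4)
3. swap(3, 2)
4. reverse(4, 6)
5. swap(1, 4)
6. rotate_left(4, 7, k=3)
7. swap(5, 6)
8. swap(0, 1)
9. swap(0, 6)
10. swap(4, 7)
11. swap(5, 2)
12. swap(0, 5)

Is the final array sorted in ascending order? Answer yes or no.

After 1 (rotate_left(1, 6, k=5)): [E, F, D, A, B, C, G, H]
After 2 (swap(0, 4)): [B, F, D, A, E, C, G, H]
After 3 (swap(3, 2)): [B, F, A, D, E, C, G, H]
After 4 (reverse(4, 6)): [B, F, A, D, G, C, E, H]
After 5 (swap(1, 4)): [B, G, A, D, F, C, E, H]
After 6 (rotate_left(4, 7, k=3)): [B, G, A, D, H, F, C, E]
After 7 (swap(5, 6)): [B, G, A, D, H, C, F, E]
After 8 (swap(0, 1)): [G, B, A, D, H, C, F, E]
After 9 (swap(0, 6)): [F, B, A, D, H, C, G, E]
After 10 (swap(4, 7)): [F, B, A, D, E, C, G, H]
After 11 (swap(5, 2)): [F, B, C, D, E, A, G, H]
After 12 (swap(0, 5)): [A, B, C, D, E, F, G, H]

Answer: yes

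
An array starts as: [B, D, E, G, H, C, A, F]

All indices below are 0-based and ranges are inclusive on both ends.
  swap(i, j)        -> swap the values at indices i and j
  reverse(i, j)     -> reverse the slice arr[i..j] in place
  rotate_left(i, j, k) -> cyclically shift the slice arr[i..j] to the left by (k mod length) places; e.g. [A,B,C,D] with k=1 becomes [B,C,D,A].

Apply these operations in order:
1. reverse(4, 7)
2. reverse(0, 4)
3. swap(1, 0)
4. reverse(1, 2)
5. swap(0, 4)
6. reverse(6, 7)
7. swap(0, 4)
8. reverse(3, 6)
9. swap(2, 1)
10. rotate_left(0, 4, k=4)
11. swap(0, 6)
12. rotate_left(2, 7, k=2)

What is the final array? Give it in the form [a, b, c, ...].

Answer: [D, G, H, B, A, C, F, E]

Derivation:
After 1 (reverse(4, 7)): [B, D, E, G, F, A, C, H]
After 2 (reverse(0, 4)): [F, G, E, D, B, A, C, H]
After 3 (swap(1, 0)): [G, F, E, D, B, A, C, H]
After 4 (reverse(1, 2)): [G, E, F, D, B, A, C, H]
After 5 (swap(0, 4)): [B, E, F, D, G, A, C, H]
After 6 (reverse(6, 7)): [B, E, F, D, G, A, H, C]
After 7 (swap(0, 4)): [G, E, F, D, B, A, H, C]
After 8 (reverse(3, 6)): [G, E, F, H, A, B, D, C]
After 9 (swap(2, 1)): [G, F, E, H, A, B, D, C]
After 10 (rotate_left(0, 4, k=4)): [A, G, F, E, H, B, D, C]
After 11 (swap(0, 6)): [D, G, F, E, H, B, A, C]
After 12 (rotate_left(2, 7, k=2)): [D, G, H, B, A, C, F, E]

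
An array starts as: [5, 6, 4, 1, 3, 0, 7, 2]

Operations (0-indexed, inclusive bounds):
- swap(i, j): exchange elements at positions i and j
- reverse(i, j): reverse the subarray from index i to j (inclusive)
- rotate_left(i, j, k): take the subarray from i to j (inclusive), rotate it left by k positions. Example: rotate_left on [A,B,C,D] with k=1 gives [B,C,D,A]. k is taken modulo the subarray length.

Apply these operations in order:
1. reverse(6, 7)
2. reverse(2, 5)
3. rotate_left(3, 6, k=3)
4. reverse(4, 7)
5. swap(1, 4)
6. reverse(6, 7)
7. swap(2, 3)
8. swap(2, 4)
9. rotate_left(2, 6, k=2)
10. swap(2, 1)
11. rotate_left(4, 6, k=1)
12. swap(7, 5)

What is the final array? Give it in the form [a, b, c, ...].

After 1 (reverse(6, 7)): [5, 6, 4, 1, 3, 0, 2, 7]
After 2 (reverse(2, 5)): [5, 6, 0, 3, 1, 4, 2, 7]
After 3 (rotate_left(3, 6, k=3)): [5, 6, 0, 2, 3, 1, 4, 7]
After 4 (reverse(4, 7)): [5, 6, 0, 2, 7, 4, 1, 3]
After 5 (swap(1, 4)): [5, 7, 0, 2, 6, 4, 1, 3]
After 6 (reverse(6, 7)): [5, 7, 0, 2, 6, 4, 3, 1]
After 7 (swap(2, 3)): [5, 7, 2, 0, 6, 4, 3, 1]
After 8 (swap(2, 4)): [5, 7, 6, 0, 2, 4, 3, 1]
After 9 (rotate_left(2, 6, k=2)): [5, 7, 2, 4, 3, 6, 0, 1]
After 10 (swap(2, 1)): [5, 2, 7, 4, 3, 6, 0, 1]
After 11 (rotate_left(4, 6, k=1)): [5, 2, 7, 4, 6, 0, 3, 1]
After 12 (swap(7, 5)): [5, 2, 7, 4, 6, 1, 3, 0]

Answer: [5, 2, 7, 4, 6, 1, 3, 0]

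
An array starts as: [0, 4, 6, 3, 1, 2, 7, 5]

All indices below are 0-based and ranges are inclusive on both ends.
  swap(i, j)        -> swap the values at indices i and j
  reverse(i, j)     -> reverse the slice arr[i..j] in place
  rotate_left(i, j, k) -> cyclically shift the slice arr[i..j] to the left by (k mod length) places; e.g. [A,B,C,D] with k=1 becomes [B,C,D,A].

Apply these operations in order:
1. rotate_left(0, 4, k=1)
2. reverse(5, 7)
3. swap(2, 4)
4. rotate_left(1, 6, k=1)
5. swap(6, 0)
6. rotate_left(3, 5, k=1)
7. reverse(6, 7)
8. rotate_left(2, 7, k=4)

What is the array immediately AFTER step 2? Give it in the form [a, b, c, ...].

After 1 (rotate_left(0, 4, k=1)): [4, 6, 3, 1, 0, 2, 7, 5]
After 2 (reverse(5, 7)): [4, 6, 3, 1, 0, 5, 7, 2]

Answer: [4, 6, 3, 1, 0, 5, 7, 2]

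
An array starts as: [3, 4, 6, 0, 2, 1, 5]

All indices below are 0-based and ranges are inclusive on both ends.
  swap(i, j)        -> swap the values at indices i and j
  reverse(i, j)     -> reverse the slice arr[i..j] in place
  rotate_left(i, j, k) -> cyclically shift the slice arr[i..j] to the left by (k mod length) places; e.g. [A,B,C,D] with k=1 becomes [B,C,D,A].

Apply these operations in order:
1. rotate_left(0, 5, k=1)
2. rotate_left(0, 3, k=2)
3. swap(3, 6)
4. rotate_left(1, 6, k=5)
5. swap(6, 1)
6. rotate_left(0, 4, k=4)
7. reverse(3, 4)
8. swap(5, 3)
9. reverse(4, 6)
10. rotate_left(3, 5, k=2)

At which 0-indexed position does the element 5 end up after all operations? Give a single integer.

Answer: 0

Derivation:
After 1 (rotate_left(0, 5, k=1)): [4, 6, 0, 2, 1, 3, 5]
After 2 (rotate_left(0, 3, k=2)): [0, 2, 4, 6, 1, 3, 5]
After 3 (swap(3, 6)): [0, 2, 4, 5, 1, 3, 6]
After 4 (rotate_left(1, 6, k=5)): [0, 6, 2, 4, 5, 1, 3]
After 5 (swap(6, 1)): [0, 3, 2, 4, 5, 1, 6]
After 6 (rotate_left(0, 4, k=4)): [5, 0, 3, 2, 4, 1, 6]
After 7 (reverse(3, 4)): [5, 0, 3, 4, 2, 1, 6]
After 8 (swap(5, 3)): [5, 0, 3, 1, 2, 4, 6]
After 9 (reverse(4, 6)): [5, 0, 3, 1, 6, 4, 2]
After 10 (rotate_left(3, 5, k=2)): [5, 0, 3, 4, 1, 6, 2]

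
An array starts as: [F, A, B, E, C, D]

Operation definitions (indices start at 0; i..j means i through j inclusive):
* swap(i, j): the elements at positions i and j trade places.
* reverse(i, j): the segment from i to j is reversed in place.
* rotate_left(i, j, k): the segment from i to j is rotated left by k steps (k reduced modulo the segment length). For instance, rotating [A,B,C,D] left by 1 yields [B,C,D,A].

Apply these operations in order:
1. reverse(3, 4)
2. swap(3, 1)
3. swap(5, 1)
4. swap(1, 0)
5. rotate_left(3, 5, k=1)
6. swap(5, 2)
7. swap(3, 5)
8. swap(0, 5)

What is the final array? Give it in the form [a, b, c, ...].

After 1 (reverse(3, 4)): [F, A, B, C, E, D]
After 2 (swap(3, 1)): [F, C, B, A, E, D]
After 3 (swap(5, 1)): [F, D, B, A, E, C]
After 4 (swap(1, 0)): [D, F, B, A, E, C]
After 5 (rotate_left(3, 5, k=1)): [D, F, B, E, C, A]
After 6 (swap(5, 2)): [D, F, A, E, C, B]
After 7 (swap(3, 5)): [D, F, A, B, C, E]
After 8 (swap(0, 5)): [E, F, A, B, C, D]

Answer: [E, F, A, B, C, D]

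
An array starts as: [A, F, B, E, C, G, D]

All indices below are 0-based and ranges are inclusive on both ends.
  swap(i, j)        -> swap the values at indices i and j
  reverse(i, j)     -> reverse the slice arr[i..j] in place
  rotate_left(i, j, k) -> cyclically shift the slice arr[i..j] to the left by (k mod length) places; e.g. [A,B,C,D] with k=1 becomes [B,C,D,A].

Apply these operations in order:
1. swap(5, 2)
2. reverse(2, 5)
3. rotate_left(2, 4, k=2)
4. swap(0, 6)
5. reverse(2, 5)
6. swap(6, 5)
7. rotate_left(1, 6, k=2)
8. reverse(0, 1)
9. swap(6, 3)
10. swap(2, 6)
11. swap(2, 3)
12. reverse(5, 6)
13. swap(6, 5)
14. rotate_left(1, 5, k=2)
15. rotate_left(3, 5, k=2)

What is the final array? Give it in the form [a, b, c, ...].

After 1 (swap(5, 2)): [A, F, G, E, C, B, D]
After 2 (reverse(2, 5)): [A, F, B, C, E, G, D]
After 3 (rotate_left(2, 4, k=2)): [A, F, E, B, C, G, D]
After 4 (swap(0, 6)): [D, F, E, B, C, G, A]
After 5 (reverse(2, 5)): [D, F, G, C, B, E, A]
After 6 (swap(6, 5)): [D, F, G, C, B, A, E]
After 7 (rotate_left(1, 6, k=2)): [D, C, B, A, E, F, G]
After 8 (reverse(0, 1)): [C, D, B, A, E, F, G]
After 9 (swap(6, 3)): [C, D, B, G, E, F, A]
After 10 (swap(2, 6)): [C, D, A, G, E, F, B]
After 11 (swap(2, 3)): [C, D, G, A, E, F, B]
After 12 (reverse(5, 6)): [C, D, G, A, E, B, F]
After 13 (swap(6, 5)): [C, D, G, A, E, F, B]
After 14 (rotate_left(1, 5, k=2)): [C, A, E, F, D, G, B]
After 15 (rotate_left(3, 5, k=2)): [C, A, E, G, F, D, B]

Answer: [C, A, E, G, F, D, B]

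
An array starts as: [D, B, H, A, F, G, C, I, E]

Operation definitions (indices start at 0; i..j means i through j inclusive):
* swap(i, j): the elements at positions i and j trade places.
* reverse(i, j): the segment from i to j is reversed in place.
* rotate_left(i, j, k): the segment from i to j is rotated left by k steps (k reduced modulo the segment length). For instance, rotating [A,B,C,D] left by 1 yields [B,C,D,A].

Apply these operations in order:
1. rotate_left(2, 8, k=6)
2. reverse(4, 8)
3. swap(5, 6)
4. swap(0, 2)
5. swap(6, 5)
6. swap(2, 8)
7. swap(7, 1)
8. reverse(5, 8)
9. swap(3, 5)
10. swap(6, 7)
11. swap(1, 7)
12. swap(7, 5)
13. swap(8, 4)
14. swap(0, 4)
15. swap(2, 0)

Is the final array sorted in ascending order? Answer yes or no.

Answer: yes

Derivation:
After 1 (rotate_left(2, 8, k=6)): [D, B, E, H, A, F, G, C, I]
After 2 (reverse(4, 8)): [D, B, E, H, I, C, G, F, A]
After 3 (swap(5, 6)): [D, B, E, H, I, G, C, F, A]
After 4 (swap(0, 2)): [E, B, D, H, I, G, C, F, A]
After 5 (swap(6, 5)): [E, B, D, H, I, C, G, F, A]
After 6 (swap(2, 8)): [E, B, A, H, I, C, G, F, D]
After 7 (swap(7, 1)): [E, F, A, H, I, C, G, B, D]
After 8 (reverse(5, 8)): [E, F, A, H, I, D, B, G, C]
After 9 (swap(3, 5)): [E, F, A, D, I, H, B, G, C]
After 10 (swap(6, 7)): [E, F, A, D, I, H, G, B, C]
After 11 (swap(1, 7)): [E, B, A, D, I, H, G, F, C]
After 12 (swap(7, 5)): [E, B, A, D, I, F, G, H, C]
After 13 (swap(8, 4)): [E, B, A, D, C, F, G, H, I]
After 14 (swap(0, 4)): [C, B, A, D, E, F, G, H, I]
After 15 (swap(2, 0)): [A, B, C, D, E, F, G, H, I]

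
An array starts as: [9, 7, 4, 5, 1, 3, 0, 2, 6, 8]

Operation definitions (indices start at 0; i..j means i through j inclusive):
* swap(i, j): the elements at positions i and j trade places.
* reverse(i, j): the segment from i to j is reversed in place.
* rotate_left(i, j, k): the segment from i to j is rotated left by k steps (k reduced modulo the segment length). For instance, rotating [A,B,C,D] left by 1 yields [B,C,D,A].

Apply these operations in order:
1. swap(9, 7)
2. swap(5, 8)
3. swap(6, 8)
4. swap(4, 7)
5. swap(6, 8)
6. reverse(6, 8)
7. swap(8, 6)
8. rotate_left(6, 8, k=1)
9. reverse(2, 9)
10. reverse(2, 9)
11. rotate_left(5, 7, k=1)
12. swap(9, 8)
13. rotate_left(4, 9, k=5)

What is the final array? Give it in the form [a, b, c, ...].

After 1 (swap(9, 7)): [9, 7, 4, 5, 1, 3, 0, 8, 6, 2]
After 2 (swap(5, 8)): [9, 7, 4, 5, 1, 6, 0, 8, 3, 2]
After 3 (swap(6, 8)): [9, 7, 4, 5, 1, 6, 3, 8, 0, 2]
After 4 (swap(4, 7)): [9, 7, 4, 5, 8, 6, 3, 1, 0, 2]
After 5 (swap(6, 8)): [9, 7, 4, 5, 8, 6, 0, 1, 3, 2]
After 6 (reverse(6, 8)): [9, 7, 4, 5, 8, 6, 3, 1, 0, 2]
After 7 (swap(8, 6)): [9, 7, 4, 5, 8, 6, 0, 1, 3, 2]
After 8 (rotate_left(6, 8, k=1)): [9, 7, 4, 5, 8, 6, 1, 3, 0, 2]
After 9 (reverse(2, 9)): [9, 7, 2, 0, 3, 1, 6, 8, 5, 4]
After 10 (reverse(2, 9)): [9, 7, 4, 5, 8, 6, 1, 3, 0, 2]
After 11 (rotate_left(5, 7, k=1)): [9, 7, 4, 5, 8, 1, 3, 6, 0, 2]
After 12 (swap(9, 8)): [9, 7, 4, 5, 8, 1, 3, 6, 2, 0]
After 13 (rotate_left(4, 9, k=5)): [9, 7, 4, 5, 0, 8, 1, 3, 6, 2]

Answer: [9, 7, 4, 5, 0, 8, 1, 3, 6, 2]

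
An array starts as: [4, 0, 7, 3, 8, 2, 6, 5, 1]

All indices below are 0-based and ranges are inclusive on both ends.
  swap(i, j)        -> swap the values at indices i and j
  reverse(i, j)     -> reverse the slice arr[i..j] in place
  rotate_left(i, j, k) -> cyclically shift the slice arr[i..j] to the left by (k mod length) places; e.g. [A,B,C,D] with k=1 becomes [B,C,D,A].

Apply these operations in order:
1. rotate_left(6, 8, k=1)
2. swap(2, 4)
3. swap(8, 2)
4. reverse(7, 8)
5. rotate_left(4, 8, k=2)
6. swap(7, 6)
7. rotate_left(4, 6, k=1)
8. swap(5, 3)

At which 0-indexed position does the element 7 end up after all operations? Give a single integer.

After 1 (rotate_left(6, 8, k=1)): [4, 0, 7, 3, 8, 2, 5, 1, 6]
After 2 (swap(2, 4)): [4, 0, 8, 3, 7, 2, 5, 1, 6]
After 3 (swap(8, 2)): [4, 0, 6, 3, 7, 2, 5, 1, 8]
After 4 (reverse(7, 8)): [4, 0, 6, 3, 7, 2, 5, 8, 1]
After 5 (rotate_left(4, 8, k=2)): [4, 0, 6, 3, 5, 8, 1, 7, 2]
After 6 (swap(7, 6)): [4, 0, 6, 3, 5, 8, 7, 1, 2]
After 7 (rotate_left(4, 6, k=1)): [4, 0, 6, 3, 8, 7, 5, 1, 2]
After 8 (swap(5, 3)): [4, 0, 6, 7, 8, 3, 5, 1, 2]

Answer: 3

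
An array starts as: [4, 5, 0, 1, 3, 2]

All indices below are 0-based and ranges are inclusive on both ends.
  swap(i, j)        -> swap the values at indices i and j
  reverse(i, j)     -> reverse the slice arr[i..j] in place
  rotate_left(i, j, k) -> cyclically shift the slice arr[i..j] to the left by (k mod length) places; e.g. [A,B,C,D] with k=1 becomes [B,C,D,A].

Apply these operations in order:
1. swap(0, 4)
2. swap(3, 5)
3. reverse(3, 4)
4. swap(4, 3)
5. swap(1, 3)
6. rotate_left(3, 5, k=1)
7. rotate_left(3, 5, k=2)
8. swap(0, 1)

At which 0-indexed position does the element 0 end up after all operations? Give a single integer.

Answer: 2

Derivation:
After 1 (swap(0, 4)): [3, 5, 0, 1, 4, 2]
After 2 (swap(3, 5)): [3, 5, 0, 2, 4, 1]
After 3 (reverse(3, 4)): [3, 5, 0, 4, 2, 1]
After 4 (swap(4, 3)): [3, 5, 0, 2, 4, 1]
After 5 (swap(1, 3)): [3, 2, 0, 5, 4, 1]
After 6 (rotate_left(3, 5, k=1)): [3, 2, 0, 4, 1, 5]
After 7 (rotate_left(3, 5, k=2)): [3, 2, 0, 5, 4, 1]
After 8 (swap(0, 1)): [2, 3, 0, 5, 4, 1]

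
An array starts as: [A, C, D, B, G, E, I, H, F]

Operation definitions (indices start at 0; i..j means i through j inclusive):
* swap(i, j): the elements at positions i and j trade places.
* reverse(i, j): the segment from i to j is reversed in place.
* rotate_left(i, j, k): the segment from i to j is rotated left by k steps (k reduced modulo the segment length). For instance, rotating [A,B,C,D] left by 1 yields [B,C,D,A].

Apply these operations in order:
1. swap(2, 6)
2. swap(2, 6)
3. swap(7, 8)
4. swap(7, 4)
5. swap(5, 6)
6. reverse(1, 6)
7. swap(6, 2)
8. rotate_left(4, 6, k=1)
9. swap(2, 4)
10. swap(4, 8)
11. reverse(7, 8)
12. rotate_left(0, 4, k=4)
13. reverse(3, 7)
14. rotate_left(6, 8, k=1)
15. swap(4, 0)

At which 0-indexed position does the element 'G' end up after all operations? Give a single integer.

Answer: 7

Derivation:
After 1 (swap(2, 6)): [A, C, I, B, G, E, D, H, F]
After 2 (swap(2, 6)): [A, C, D, B, G, E, I, H, F]
After 3 (swap(7, 8)): [A, C, D, B, G, E, I, F, H]
After 4 (swap(7, 4)): [A, C, D, B, F, E, I, G, H]
After 5 (swap(5, 6)): [A, C, D, B, F, I, E, G, H]
After 6 (reverse(1, 6)): [A, E, I, F, B, D, C, G, H]
After 7 (swap(6, 2)): [A, E, C, F, B, D, I, G, H]
After 8 (rotate_left(4, 6, k=1)): [A, E, C, F, D, I, B, G, H]
After 9 (swap(2, 4)): [A, E, D, F, C, I, B, G, H]
After 10 (swap(4, 8)): [A, E, D, F, H, I, B, G, C]
After 11 (reverse(7, 8)): [A, E, D, F, H, I, B, C, G]
After 12 (rotate_left(0, 4, k=4)): [H, A, E, D, F, I, B, C, G]
After 13 (reverse(3, 7)): [H, A, E, C, B, I, F, D, G]
After 14 (rotate_left(6, 8, k=1)): [H, A, E, C, B, I, D, G, F]
After 15 (swap(4, 0)): [B, A, E, C, H, I, D, G, F]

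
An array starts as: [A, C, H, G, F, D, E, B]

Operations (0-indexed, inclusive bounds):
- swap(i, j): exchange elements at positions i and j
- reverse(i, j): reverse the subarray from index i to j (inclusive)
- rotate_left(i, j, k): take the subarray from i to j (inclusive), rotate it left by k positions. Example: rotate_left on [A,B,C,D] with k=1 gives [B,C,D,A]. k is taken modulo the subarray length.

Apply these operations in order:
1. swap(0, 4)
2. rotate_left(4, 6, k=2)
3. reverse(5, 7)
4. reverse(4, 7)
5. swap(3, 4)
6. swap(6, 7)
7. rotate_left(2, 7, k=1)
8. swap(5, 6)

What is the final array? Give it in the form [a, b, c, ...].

Answer: [F, C, A, G, D, B, E, H]

Derivation:
After 1 (swap(0, 4)): [F, C, H, G, A, D, E, B]
After 2 (rotate_left(4, 6, k=2)): [F, C, H, G, E, A, D, B]
After 3 (reverse(5, 7)): [F, C, H, G, E, B, D, A]
After 4 (reverse(4, 7)): [F, C, H, G, A, D, B, E]
After 5 (swap(3, 4)): [F, C, H, A, G, D, B, E]
After 6 (swap(6, 7)): [F, C, H, A, G, D, E, B]
After 7 (rotate_left(2, 7, k=1)): [F, C, A, G, D, E, B, H]
After 8 (swap(5, 6)): [F, C, A, G, D, B, E, H]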